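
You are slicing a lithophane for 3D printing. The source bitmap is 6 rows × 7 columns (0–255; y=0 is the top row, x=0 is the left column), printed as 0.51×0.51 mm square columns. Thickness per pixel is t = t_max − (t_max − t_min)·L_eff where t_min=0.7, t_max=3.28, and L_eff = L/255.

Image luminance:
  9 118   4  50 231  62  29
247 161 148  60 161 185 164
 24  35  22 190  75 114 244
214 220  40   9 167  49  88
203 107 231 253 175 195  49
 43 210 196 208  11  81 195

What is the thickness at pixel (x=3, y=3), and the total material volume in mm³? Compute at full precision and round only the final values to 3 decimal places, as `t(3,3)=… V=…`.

t(3,3)=3.189 V=21.944

span = t_max - t_min = 3.28 - 0.7 = 2.580
L(3,3) = 9, L_eff = 9/255 = 0.035294
t(3,3) = 3.28 - 2.580·0.035294 = 3.189
Σt over all 6·7 pixels = 358569/4250 ≈ 84.3691765
V = pitch²·Σt = 0.51²·358569/4250 = 21.944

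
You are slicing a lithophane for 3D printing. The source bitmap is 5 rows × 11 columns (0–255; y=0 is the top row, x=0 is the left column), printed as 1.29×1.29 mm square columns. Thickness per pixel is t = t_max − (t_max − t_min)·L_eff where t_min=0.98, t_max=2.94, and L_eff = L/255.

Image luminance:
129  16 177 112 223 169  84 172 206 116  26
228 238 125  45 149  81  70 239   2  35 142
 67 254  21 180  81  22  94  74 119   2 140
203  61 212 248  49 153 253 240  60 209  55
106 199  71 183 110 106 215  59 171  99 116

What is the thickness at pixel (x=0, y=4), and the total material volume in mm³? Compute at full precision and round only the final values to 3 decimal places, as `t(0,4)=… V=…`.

t(0,4)=2.125 V=179.345

span = t_max - t_min = 2.94 - 0.98 = 1.960
L(0,4) = 106, L_eff = 106/255 = 0.415686
t(0,4) = 2.94 - 1.960·0.415686 = 2.125
Σt over all 5·11 pixels = 1374107/12750 ≈ 107.7730980
V = pitch²·Σt = 1.29²·1374107/12750 = 179.345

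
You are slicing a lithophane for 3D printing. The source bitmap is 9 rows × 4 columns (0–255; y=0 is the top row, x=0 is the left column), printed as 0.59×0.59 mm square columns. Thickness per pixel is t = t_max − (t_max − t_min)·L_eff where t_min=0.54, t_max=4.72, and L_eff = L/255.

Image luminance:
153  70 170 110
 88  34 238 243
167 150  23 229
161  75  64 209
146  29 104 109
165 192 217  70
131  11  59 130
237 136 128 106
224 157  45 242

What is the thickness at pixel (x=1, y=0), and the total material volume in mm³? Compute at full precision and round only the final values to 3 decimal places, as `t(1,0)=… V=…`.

span = t_max - t_min = 4.72 - 0.54 = 4.180
L(1,0) = 70, L_eff = 70/255 = 0.274510
t(1,0) = 4.72 - 4.180·0.274510 = 3.573
Σt over all 9·4 pixels = 579341/6375 ≈ 90.8770196
V = pitch²·Σt = 0.59²·579341/6375 = 31.634

t(1,0)=3.573 V=31.634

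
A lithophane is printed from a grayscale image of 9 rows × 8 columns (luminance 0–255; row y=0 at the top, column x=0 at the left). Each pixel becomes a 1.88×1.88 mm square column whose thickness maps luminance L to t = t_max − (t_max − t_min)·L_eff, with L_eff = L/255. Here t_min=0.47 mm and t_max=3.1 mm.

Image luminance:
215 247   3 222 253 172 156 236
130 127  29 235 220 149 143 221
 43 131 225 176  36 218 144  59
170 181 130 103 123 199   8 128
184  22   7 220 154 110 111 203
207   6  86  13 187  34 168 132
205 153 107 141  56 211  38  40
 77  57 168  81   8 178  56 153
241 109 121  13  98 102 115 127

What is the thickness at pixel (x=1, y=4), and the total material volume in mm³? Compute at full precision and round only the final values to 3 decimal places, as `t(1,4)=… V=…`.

t(1,4)=2.873 V=448.737

span = t_max - t_min = 3.1 - 0.47 = 2.630
L(1,4) = 22, L_eff = 22/255 = 0.086275
t(1,4) = 3.1 - 2.630·0.086275 = 2.873
Σt over all 9·8 pixels = 3237547/25500 ≈ 126.9626275
V = pitch²·Σt = 1.88²·3237547/25500 = 448.737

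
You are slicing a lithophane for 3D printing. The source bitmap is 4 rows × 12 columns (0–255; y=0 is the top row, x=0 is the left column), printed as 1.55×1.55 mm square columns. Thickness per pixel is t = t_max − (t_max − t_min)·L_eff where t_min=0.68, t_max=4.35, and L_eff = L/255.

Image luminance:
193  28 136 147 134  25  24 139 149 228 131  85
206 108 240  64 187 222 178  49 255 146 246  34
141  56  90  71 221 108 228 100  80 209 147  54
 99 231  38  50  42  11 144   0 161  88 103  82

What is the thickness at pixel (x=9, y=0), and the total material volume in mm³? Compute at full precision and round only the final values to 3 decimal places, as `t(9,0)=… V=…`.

span = t_max - t_min = 4.35 - 0.68 = 3.670
L(9,0) = 228, L_eff = 228/255 = 0.894118
t(9,0) = 4.35 - 3.670·0.894118 = 1.069
Σt over all 4·12 pixels = 789041/6375 ≈ 123.7711373
V = pitch²·Σt = 1.55²·789041/6375 = 297.360

t(9,0)=1.069 V=297.360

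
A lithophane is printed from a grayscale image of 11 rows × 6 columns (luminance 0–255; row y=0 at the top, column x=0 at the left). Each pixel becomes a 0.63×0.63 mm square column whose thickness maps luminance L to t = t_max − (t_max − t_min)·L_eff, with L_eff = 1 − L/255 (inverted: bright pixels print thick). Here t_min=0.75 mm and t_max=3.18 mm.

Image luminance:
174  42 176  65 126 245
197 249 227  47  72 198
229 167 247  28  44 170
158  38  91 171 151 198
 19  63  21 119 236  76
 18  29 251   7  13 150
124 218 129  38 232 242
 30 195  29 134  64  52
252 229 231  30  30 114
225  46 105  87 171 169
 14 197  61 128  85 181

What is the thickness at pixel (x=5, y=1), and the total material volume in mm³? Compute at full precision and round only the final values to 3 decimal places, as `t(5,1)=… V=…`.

span = t_max - t_min = 3.18 - 0.75 = 2.430
L(5,1) = 198, L_eff = 1 - 198/255 = 0.223529 (inverted)
t(5,1) = 3.18 - 2.430·0.223529 = 2.637
Σt over all 11·6 pixels = 274356/2125 ≈ 129.1087059
V = pitch²·Σt = 0.63²·274356/2125 = 51.243

t(5,1)=2.637 V=51.243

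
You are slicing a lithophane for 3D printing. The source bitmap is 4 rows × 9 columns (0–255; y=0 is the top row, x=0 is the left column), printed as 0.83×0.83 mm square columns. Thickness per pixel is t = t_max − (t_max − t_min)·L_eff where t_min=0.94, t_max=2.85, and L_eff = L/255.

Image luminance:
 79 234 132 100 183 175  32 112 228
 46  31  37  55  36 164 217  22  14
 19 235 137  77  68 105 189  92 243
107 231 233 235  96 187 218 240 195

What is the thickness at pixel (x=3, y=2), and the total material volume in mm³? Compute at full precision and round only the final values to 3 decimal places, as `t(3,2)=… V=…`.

span = t_max - t_min = 2.85 - 0.94 = 1.910
L(3,2) = 77, L_eff = 77/255 = 0.301961
t(3,2) = 2.85 - 1.910·0.301961 = 2.273
Σt over all 4·9 pixels = 424684/6375 ≈ 66.6170980
V = pitch²·Σt = 0.83²·424684/6375 = 45.893

t(3,2)=2.273 V=45.893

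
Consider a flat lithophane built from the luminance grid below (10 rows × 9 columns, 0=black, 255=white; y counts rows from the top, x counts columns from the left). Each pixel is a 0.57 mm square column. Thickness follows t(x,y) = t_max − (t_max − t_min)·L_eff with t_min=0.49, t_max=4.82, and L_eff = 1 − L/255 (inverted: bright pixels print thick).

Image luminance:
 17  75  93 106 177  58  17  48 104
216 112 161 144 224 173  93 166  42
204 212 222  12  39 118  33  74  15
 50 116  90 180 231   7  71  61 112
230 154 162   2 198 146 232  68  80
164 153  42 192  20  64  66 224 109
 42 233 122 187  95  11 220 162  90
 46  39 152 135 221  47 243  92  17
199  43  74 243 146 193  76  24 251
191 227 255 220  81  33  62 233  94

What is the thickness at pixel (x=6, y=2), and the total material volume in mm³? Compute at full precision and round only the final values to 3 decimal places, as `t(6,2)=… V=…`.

t(6,2)=1.050 V=74.893

span = t_max - t_min = 4.82 - 0.49 = 4.330
L(6,2) = 33, L_eff = 1 - 33/255 = 0.870588 (inverted)
t(6,2) = 4.82 - 4.330·0.870588 = 1.050
Σt over all 10·9 pixels = 1469506/6375 ≈ 230.5107451
V = pitch²·Σt = 0.57²·1469506/6375 = 74.893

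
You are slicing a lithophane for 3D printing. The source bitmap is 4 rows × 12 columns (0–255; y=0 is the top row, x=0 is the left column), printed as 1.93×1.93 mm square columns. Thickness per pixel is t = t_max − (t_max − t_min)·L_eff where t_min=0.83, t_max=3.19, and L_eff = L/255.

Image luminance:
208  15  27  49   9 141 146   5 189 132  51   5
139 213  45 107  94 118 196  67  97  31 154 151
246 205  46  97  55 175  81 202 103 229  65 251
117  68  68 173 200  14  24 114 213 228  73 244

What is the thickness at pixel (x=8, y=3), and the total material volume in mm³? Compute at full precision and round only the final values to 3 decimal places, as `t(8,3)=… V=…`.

t(8,3)=1.219 V=374.547

span = t_max - t_min = 3.19 - 0.83 = 2.360
L(8,3) = 213, L_eff = 213/255 = 0.835294
t(8,3) = 3.19 - 2.360·0.835294 = 1.219
Σt over all 4·12 pixels = 128204/1275 ≈ 100.5521569
V = pitch²·Σt = 1.93²·128204/1275 = 374.547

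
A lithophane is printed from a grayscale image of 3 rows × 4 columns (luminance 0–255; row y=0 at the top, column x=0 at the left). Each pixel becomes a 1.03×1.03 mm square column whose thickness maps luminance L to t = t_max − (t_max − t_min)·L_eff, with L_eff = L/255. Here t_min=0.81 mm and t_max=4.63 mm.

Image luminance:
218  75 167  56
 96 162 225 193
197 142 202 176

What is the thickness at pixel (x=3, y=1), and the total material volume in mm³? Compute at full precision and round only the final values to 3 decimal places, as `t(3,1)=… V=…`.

span = t_max - t_min = 4.63 - 0.81 = 3.820
L(3,1) = 193, L_eff = 193/255 = 0.756863
t(3,1) = 4.63 - 3.820·0.756863 = 1.739
Σt over all 3·4 pixels = 343771/12750 ≈ 26.9624314
V = pitch²·Σt = 1.03²·343771/12750 = 28.604

t(3,1)=1.739 V=28.604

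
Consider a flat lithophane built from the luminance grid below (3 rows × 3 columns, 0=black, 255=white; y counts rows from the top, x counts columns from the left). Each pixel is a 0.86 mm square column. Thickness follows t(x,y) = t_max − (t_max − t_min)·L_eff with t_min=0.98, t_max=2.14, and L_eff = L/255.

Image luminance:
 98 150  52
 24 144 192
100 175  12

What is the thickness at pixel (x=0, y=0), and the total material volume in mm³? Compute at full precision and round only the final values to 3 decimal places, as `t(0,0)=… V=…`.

span = t_max - t_min = 2.14 - 0.98 = 1.160
L(0,0) = 98, L_eff = 98/255 = 0.384314
t(0,0) = 2.14 - 1.160·0.384314 = 1.694
Σt over all 3·3 pixels = 190639/12750 ≈ 14.9520784
V = pitch²·Σt = 0.86²·190639/12750 = 11.059

t(0,0)=1.694 V=11.059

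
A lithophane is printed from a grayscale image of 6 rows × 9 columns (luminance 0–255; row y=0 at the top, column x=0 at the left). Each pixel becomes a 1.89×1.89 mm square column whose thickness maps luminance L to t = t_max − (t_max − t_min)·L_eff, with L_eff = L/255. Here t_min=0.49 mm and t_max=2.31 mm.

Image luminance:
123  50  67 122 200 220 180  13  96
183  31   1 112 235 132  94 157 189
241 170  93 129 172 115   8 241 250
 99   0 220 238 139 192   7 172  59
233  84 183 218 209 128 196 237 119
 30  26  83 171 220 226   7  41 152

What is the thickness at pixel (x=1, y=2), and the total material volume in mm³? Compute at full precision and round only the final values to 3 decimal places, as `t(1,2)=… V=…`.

t(1,2)=1.097 V=259.139

span = t_max - t_min = 2.31 - 0.49 = 1.820
L(1,2) = 170, L_eff = 170/255 = 0.666667
t(1,2) = 2.31 - 1.820·0.666667 = 1.097
Σt over all 6·9 pixels = 462476/6375 ≈ 72.5452549
V = pitch²·Σt = 1.89²·462476/6375 = 259.139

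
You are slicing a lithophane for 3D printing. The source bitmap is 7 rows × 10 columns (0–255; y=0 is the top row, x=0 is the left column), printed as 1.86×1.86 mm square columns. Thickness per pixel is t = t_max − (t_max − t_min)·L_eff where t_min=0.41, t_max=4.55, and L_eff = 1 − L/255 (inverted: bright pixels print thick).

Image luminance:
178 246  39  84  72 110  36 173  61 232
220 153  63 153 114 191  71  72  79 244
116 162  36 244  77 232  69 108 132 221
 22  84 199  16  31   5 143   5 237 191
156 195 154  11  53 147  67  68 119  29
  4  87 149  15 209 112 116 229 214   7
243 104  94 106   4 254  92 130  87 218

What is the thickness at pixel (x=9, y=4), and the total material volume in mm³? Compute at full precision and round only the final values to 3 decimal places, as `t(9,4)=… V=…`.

span = t_max - t_min = 4.55 - 0.41 = 4.140
L(9,4) = 29, L_eff = 1 - 29/255 = 0.886275 (inverted)
t(9,4) = 4.55 - 4.140·0.886275 = 0.881
Σt over all 7·10 pixels = 701161/4250 ≈ 164.9790588
V = pitch²·Σt = 1.86²·701161/4250 = 570.762

t(9,4)=0.881 V=570.762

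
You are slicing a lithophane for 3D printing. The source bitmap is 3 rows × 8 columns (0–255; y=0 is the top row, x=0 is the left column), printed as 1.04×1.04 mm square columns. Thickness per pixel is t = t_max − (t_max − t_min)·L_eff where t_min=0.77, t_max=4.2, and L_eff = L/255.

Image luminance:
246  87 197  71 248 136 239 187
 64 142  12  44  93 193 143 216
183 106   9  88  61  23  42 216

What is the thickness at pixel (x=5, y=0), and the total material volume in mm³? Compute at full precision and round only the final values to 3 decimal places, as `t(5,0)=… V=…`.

t(5,0)=2.371 V=64.710

span = t_max - t_min = 4.2 - 0.77 = 3.430
L(5,0) = 136, L_eff = 136/255 = 0.533333
t(5,0) = 4.2 - 3.430·0.533333 = 2.371
Σt over all 3·8 pixels = 762811/12750 ≈ 59.8283137
V = pitch²·Σt = 1.04²·762811/12750 = 64.710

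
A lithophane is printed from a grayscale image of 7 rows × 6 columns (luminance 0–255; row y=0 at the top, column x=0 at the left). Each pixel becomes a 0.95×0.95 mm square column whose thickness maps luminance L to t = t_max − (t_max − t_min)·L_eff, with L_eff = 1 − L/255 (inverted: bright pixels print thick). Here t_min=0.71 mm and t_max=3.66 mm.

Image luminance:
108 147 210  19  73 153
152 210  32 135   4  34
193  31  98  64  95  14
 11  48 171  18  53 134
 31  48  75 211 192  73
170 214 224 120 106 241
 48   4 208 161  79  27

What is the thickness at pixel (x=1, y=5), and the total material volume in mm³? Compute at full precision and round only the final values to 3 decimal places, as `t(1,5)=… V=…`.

t(1,5)=3.186 V=73.259

span = t_max - t_min = 3.66 - 0.71 = 2.950
L(1,5) = 214, L_eff = 1 - 214/255 = 0.160784 (inverted)
t(1,5) = 3.66 - 2.950·0.160784 = 3.186
Σt over all 7·6 pixels = 413983/5100 ≈ 81.1731373
V = pitch²·Σt = 0.95²·413983/5100 = 73.259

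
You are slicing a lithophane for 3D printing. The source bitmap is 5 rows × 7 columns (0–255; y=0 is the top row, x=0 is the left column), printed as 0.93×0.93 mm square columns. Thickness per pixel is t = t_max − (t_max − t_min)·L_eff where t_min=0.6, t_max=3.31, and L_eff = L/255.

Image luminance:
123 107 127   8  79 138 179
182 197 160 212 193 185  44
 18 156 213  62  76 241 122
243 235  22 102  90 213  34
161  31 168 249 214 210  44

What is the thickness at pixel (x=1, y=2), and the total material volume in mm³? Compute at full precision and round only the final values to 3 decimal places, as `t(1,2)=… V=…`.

span = t_max - t_min = 3.31 - 0.6 = 2.710
L(1,2) = 156, L_eff = 156/255 = 0.611765
t(1,2) = 3.31 - 2.710·0.611765 = 1.652
Σt over all 5·7 pixels = 1643077/25500 ≈ 64.4343922
V = pitch²·Σt = 0.93²·1643077/25500 = 55.729

t(1,2)=1.652 V=55.729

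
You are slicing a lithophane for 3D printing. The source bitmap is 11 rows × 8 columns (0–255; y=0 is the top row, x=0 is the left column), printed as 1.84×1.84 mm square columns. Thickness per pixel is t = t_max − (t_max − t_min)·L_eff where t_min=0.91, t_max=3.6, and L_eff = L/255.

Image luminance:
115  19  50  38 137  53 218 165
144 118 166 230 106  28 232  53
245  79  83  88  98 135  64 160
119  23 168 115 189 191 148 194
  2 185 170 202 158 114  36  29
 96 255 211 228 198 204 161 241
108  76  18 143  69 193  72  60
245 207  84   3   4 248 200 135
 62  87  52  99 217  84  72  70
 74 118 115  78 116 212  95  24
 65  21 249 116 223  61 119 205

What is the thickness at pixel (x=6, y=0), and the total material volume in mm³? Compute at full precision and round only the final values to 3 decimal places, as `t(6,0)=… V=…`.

t(6,0)=1.300 V=681.124

span = t_max - t_min = 3.6 - 0.91 = 2.690
L(6,0) = 218, L_eff = 218/255 = 0.854902
t(6,0) = 3.6 - 2.690·0.854902 = 1.300
Σt over all 11·8 pixels = 256508/1275 ≈ 201.1827451
V = pitch²·Σt = 1.84²·256508/1275 = 681.124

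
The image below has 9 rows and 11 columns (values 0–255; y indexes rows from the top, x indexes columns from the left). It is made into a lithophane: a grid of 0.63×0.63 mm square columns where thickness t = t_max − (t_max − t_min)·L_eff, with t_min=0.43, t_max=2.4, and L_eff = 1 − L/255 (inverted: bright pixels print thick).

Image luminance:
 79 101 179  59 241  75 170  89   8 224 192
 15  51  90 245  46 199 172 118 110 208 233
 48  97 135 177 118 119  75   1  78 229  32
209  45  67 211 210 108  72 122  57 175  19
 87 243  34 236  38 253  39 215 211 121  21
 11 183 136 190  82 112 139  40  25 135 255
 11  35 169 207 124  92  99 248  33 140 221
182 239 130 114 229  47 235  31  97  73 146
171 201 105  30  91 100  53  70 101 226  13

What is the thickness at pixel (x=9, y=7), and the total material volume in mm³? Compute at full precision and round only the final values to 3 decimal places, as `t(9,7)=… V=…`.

span = t_max - t_min = 2.4 - 0.43 = 1.970
L(9,7) = 73, L_eff = 1 - 73/255 = 0.713725 (inverted)
t(9,7) = 2.4 - 1.970·0.713725 = 0.994
Σt over all 9·11 pixels = 290367/2125 ≈ 136.6432941
V = pitch²·Σt = 0.63²·290367/2125 = 54.234

t(9,7)=0.994 V=54.234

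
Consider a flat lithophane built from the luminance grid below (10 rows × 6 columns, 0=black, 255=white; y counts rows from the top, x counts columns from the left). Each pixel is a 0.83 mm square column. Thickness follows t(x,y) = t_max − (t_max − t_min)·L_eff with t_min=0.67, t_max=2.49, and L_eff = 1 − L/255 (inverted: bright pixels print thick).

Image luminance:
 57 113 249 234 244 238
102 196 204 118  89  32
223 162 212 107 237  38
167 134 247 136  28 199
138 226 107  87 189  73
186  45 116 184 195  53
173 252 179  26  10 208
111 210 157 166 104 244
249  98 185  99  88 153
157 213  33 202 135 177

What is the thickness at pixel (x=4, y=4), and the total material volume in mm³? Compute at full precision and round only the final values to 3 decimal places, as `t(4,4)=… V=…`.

span = t_max - t_min = 2.49 - 0.67 = 1.820
L(4,4) = 189, L_eff = 1 - 189/255 = 0.258824 (inverted)
t(4,4) = 2.49 - 1.820·0.258824 = 2.019
Σt over all 10·6 pixels = 221834/2125 ≈ 104.3924706
V = pitch²·Σt = 0.83²·221834/2125 = 71.916

t(4,4)=2.019 V=71.916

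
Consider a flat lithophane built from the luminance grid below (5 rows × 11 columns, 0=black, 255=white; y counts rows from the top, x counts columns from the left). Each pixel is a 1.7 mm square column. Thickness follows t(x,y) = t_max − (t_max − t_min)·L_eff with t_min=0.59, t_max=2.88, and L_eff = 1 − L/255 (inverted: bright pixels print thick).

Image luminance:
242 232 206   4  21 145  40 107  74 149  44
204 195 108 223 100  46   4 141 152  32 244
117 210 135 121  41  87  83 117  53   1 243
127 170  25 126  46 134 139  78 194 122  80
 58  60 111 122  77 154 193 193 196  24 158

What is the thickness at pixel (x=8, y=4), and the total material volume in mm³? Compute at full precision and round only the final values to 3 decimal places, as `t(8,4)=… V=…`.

span = t_max - t_min = 2.88 - 0.59 = 2.290
L(8,4) = 196, L_eff = 1 - 196/255 = 0.231373 (inverted)
t(8,4) = 2.88 - 2.290·0.231373 = 2.350
Σt over all 5·11 pixels = 2317807/25500 ≈ 90.8943922
V = pitch²·Σt = 1.7²·2317807/25500 = 262.685

t(8,4)=2.350 V=262.685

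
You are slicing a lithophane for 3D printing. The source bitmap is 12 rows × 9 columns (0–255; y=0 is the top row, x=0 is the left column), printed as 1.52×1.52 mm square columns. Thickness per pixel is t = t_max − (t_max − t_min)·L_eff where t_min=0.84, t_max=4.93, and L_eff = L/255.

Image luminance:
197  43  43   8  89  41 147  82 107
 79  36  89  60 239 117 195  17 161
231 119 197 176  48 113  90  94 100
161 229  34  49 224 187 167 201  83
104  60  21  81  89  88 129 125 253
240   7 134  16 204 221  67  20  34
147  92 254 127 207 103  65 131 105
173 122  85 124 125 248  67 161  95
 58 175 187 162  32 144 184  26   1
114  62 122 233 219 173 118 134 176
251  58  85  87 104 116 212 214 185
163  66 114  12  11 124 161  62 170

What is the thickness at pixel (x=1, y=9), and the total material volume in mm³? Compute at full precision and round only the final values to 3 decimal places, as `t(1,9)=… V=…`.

t(1,9)=3.936 V=744.999

span = t_max - t_min = 4.93 - 0.84 = 4.090
L(1,9) = 62, L_eff = 62/255 = 0.243137
t(1,9) = 4.93 - 4.090·0.243137 = 3.936
Σt over all 12·9 pixels = 685216/2125 ≈ 322.4545882
V = pitch²·Σt = 1.52²·685216/2125 = 744.999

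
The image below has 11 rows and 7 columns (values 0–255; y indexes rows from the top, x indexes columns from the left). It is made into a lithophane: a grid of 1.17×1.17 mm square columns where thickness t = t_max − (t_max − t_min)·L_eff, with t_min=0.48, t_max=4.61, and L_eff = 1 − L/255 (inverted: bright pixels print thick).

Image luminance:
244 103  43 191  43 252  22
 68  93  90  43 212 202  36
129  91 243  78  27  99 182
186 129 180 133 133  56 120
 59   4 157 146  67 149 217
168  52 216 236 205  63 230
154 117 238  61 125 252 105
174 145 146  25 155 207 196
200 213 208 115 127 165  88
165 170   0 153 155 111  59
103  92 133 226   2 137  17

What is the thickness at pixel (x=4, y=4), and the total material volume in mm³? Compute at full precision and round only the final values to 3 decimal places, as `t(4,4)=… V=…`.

span = t_max - t_min = 4.61 - 0.48 = 4.130
L(4,4) = 67, L_eff = 1 - 67/255 = 0.737255 (inverted)
t(4,4) = 4.61 - 4.130·0.737255 = 1.565
Σt over all 11·7 pixels = 1282162/6375 ≈ 201.1234510
V = pitch²·Σt = 1.17²·1282162/6375 = 275.318

t(4,4)=1.565 V=275.318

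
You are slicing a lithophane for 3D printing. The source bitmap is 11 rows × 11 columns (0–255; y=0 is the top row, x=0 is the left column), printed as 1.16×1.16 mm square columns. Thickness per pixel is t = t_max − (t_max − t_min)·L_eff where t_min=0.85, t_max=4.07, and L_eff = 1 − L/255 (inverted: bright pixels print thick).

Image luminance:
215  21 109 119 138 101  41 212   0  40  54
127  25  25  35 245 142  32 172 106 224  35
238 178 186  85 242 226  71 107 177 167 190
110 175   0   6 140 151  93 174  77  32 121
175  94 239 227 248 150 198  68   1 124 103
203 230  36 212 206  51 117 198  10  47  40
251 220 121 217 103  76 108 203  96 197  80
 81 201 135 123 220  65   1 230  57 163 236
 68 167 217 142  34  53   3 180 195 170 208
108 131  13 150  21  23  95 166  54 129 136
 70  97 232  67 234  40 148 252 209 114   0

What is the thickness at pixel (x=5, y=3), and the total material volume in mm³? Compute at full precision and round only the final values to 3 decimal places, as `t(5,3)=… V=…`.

t(5,3)=2.757 V=397.532

span = t_max - t_min = 4.07 - 0.85 = 3.220
L(5,3) = 151, L_eff = 1 - 151/255 = 0.407843 (inverted)
t(5,3) = 4.07 - 3.220·0.407843 = 2.757
Σt over all 11·11 pixels = 7533497/25500 ≈ 295.4312549
V = pitch²·Σt = 1.16²·7533497/25500 = 397.532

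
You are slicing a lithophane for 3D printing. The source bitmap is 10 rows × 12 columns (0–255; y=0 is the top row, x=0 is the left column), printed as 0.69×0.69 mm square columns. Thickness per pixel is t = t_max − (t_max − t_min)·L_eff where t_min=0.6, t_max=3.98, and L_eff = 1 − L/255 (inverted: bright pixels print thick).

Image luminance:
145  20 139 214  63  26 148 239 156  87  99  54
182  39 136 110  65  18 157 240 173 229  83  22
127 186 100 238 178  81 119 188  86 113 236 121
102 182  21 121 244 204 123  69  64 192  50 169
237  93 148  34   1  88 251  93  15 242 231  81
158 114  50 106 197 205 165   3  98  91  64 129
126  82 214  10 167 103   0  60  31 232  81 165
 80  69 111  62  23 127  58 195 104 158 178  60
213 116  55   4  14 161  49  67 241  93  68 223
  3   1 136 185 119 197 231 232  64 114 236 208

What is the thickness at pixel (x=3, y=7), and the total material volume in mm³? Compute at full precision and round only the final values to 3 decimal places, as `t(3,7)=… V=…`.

span = t_max - t_min = 3.98 - 0.6 = 3.380
L(3,7) = 62, L_eff = 1 - 62/255 = 0.756863 (inverted)
t(3,7) = 3.98 - 3.380·0.756863 = 1.422
Σt over all 10·12 pixels = 1690841/6375 ≈ 265.2299608
V = pitch²·Σt = 0.69²·1690841/6375 = 126.276

t(3,7)=1.422 V=126.276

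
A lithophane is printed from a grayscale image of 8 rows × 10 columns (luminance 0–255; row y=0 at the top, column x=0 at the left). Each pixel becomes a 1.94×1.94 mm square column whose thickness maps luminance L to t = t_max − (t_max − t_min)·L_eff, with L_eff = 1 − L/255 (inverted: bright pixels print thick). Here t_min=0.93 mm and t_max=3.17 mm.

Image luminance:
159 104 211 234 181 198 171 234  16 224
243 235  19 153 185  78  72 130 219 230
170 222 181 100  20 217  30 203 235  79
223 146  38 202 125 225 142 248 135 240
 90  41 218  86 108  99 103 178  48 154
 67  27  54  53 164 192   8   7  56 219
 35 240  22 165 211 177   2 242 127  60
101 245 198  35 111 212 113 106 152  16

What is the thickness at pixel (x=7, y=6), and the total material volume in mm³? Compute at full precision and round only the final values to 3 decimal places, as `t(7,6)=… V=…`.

t(7,6)=3.056 V=644.307

span = t_max - t_min = 3.17 - 0.93 = 2.240
L(7,6) = 242, L_eff = 1 - 242/255 = 0.050980 (inverted)
t(7,6) = 3.17 - 2.240·0.050980 = 3.056
Σt over all 8·10 pixels = 363788/2125 ≈ 171.1943529
V = pitch²·Σt = 1.94²·363788/2125 = 644.307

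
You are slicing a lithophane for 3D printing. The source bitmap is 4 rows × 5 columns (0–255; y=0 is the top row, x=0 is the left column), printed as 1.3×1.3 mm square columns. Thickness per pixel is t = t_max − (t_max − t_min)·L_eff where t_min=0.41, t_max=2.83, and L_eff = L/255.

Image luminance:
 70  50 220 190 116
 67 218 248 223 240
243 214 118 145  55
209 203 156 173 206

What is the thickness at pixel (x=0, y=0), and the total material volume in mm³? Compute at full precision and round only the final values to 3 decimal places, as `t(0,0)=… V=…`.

span = t_max - t_min = 2.83 - 0.41 = 2.420
L(0,0) = 70, L_eff = 70/255 = 0.274510
t(0,0) = 2.83 - 2.420·0.274510 = 2.166
Σt over all 4·5 pixels = 157303/6375 ≈ 24.6749804
V = pitch²·Σt = 1.3²·157303/6375 = 41.701

t(0,0)=2.166 V=41.701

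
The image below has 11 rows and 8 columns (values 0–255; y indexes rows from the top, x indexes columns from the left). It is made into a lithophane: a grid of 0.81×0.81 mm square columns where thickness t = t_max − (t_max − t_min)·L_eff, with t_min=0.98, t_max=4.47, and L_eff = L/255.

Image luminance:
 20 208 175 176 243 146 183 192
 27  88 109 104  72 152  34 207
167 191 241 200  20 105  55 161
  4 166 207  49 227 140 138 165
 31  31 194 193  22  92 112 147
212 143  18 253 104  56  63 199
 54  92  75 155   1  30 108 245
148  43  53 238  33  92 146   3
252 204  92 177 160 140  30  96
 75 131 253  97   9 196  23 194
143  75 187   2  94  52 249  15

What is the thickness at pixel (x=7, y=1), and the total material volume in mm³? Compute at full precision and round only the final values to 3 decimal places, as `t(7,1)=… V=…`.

span = t_max - t_min = 4.47 - 0.98 = 3.490
L(7,1) = 207, L_eff = 207/255 = 0.811765
t(7,1) = 4.47 - 3.490·0.811765 = 1.637
Σt over all 11·8 pixels = 524582/2125 ≈ 246.8621176
V = pitch²·Σt = 0.81²·524582/2125 = 161.966

t(7,1)=1.637 V=161.966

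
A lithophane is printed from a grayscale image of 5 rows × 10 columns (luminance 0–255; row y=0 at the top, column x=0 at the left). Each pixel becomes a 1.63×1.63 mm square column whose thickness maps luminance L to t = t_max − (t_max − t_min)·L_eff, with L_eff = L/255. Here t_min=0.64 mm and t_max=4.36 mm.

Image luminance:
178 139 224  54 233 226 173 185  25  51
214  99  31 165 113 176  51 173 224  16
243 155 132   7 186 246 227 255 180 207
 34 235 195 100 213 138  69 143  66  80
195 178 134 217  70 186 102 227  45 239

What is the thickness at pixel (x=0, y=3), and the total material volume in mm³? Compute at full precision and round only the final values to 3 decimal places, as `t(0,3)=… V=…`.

span = t_max - t_min = 4.36 - 0.64 = 3.720
L(0,3) = 34, L_eff = 34/255 = 0.133333
t(0,3) = 4.36 - 3.720·0.133333 = 3.864
Σt over all 5·10 pixels = 232176/2125 ≈ 109.2592941
V = pitch²·Σt = 1.63²·232176/2125 = 290.291

t(0,3)=3.864 V=290.291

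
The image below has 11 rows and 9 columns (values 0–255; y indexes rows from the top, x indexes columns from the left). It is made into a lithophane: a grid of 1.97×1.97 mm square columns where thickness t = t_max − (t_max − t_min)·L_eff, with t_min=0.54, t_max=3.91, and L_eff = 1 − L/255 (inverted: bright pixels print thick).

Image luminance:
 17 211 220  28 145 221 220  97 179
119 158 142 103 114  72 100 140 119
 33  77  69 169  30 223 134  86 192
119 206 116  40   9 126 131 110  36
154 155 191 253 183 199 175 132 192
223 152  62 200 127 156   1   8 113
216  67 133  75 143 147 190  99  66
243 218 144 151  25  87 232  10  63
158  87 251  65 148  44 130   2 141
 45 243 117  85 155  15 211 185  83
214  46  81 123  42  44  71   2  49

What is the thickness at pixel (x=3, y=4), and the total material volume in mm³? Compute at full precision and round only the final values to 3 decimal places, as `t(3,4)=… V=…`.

t(3,4)=3.884 V=829.759

span = t_max - t_min = 3.91 - 0.54 = 3.370
L(3,4) = 253, L_eff = 1 - 253/255 = 0.007843 (inverted)
t(3,4) = 3.91 - 3.370·0.007843 = 3.884
Σt over all 11·9 pixels = 5452051/25500 ≈ 213.8059216
V = pitch²·Σt = 1.97²·5452051/25500 = 829.759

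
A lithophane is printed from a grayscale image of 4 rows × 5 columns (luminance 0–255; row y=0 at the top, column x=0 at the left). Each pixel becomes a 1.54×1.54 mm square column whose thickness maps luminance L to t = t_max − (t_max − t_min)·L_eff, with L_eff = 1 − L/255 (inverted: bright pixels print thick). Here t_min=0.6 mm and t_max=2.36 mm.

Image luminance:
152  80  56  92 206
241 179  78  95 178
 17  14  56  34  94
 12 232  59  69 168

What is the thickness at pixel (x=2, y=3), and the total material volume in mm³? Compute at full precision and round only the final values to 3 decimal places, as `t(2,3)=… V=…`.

t(2,3)=1.007 V=63.030

span = t_max - t_min = 2.36 - 0.6 = 1.760
L(2,3) = 59, L_eff = 1 - 59/255 = 0.768627 (inverted)
t(2,3) = 2.36 - 1.760·0.768627 = 1.007
Σt over all 4·5 pixels = 56476/2125 ≈ 26.5769412
V = pitch²·Σt = 1.54²·56476/2125 = 63.030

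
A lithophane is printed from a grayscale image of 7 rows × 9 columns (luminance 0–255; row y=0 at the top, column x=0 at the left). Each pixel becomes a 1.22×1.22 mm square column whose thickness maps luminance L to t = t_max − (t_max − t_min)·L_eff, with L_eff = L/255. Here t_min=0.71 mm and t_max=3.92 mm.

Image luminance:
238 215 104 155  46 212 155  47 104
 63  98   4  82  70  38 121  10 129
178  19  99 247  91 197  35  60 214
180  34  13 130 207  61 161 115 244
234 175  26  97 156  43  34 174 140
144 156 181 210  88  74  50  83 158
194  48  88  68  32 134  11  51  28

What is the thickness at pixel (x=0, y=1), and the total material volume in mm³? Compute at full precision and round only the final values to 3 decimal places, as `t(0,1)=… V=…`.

t(0,1)=3.127 V=235.428

span = t_max - t_min = 3.92 - 0.71 = 3.210
L(0,1) = 63, L_eff = 63/255 = 0.247059
t(0,1) = 3.92 - 3.210·0.247059 = 3.127
Σt over all 7·9 pixels = 1344489/8500 ≈ 158.1751765
V = pitch²·Σt = 1.22²·1344489/8500 = 235.428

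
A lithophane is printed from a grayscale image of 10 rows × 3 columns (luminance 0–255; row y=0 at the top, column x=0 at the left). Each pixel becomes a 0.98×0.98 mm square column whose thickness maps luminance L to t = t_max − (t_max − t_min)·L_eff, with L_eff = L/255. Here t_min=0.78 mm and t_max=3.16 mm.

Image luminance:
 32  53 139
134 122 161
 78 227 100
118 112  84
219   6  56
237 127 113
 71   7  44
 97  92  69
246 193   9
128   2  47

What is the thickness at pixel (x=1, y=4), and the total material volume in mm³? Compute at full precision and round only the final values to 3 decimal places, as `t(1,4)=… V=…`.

span = t_max - t_min = 3.16 - 0.78 = 2.380
L(1,4) = 6, L_eff = 6/255 = 0.023529
t(1,4) = 3.16 - 2.380·0.023529 = 3.104
Σt over all 10·3 pixels = 65.652
V = pitch²·Σt = 0.98²·65.652 = 63.052

t(1,4)=3.104 V=63.052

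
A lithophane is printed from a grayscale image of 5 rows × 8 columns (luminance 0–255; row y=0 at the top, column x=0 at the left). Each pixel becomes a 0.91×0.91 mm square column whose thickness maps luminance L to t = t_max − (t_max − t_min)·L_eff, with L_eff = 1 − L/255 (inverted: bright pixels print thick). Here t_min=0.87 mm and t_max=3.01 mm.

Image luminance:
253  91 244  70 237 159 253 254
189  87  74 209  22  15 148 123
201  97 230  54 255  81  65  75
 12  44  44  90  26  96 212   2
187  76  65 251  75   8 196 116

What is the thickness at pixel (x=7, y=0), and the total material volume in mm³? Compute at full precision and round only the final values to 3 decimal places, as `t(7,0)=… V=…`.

span = t_max - t_min = 3.01 - 0.87 = 2.140
L(7,0) = 254, L_eff = 1 - 254/255 = 0.003922 (inverted)
t(7,0) = 3.01 - 2.140·0.003922 = 3.002
Σt over all 5·8 pixels = 162867/2125 ≈ 76.6432941
V = pitch²·Σt = 0.91²·162867/2125 = 63.468

t(7,0)=3.002 V=63.468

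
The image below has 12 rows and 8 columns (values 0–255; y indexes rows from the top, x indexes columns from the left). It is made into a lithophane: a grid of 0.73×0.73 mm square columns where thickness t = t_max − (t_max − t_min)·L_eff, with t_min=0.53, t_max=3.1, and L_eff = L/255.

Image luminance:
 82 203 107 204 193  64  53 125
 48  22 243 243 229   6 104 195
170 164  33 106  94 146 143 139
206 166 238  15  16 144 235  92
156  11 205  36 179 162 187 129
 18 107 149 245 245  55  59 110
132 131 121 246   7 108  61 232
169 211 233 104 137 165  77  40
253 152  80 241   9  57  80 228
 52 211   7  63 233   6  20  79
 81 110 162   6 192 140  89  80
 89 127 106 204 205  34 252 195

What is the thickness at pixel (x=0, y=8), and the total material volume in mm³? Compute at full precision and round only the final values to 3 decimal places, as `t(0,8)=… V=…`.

span = t_max - t_min = 3.1 - 0.53 = 2.570
L(0,8) = 253, L_eff = 253/255 = 0.992157
t(0,8) = 3.1 - 2.570·0.992157 = 0.550
Σt over all 12·8 pixels = 2214107/12750 ≈ 173.6554510
V = pitch²·Σt = 0.73²·2214107/12750 = 92.541

t(0,8)=0.550 V=92.541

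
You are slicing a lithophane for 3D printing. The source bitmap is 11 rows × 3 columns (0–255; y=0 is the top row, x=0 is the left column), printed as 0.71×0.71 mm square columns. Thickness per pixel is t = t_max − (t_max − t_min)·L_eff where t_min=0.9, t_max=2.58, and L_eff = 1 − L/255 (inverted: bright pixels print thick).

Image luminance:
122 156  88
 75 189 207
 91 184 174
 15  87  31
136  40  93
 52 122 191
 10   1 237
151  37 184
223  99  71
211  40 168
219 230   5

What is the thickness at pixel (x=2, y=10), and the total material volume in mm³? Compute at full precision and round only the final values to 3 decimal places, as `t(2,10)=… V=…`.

span = t_max - t_min = 2.58 - 0.9 = 1.680
L(2,10) = 5, L_eff = 1 - 5/255 = 0.980392 (inverted)
t(2,10) = 2.58 - 1.680·0.980392 = 0.933
Σt over all 11·3 pixels = 236517/4250 ≈ 55.6510588
V = pitch²·Σt = 0.71²·236517/4250 = 28.054

t(2,10)=0.933 V=28.054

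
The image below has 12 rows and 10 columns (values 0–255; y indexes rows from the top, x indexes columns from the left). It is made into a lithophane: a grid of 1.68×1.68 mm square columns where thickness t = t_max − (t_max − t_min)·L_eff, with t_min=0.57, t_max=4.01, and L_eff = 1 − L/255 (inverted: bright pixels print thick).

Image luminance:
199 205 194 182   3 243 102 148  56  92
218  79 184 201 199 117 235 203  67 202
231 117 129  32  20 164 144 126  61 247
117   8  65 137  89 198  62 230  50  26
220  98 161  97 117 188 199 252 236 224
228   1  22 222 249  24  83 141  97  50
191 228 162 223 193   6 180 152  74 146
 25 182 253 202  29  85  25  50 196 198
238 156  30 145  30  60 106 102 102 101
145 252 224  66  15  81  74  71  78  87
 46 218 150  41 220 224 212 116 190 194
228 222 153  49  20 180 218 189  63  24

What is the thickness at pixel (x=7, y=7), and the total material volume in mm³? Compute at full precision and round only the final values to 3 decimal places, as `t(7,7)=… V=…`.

t(7,7)=1.245 V=810.282

span = t_max - t_min = 4.01 - 0.57 = 3.440
L(7,7) = 50, L_eff = 1 - 50/255 = 0.803922 (inverted)
t(7,7) = 4.01 - 3.440·0.803922 = 1.245
Σt over all 12·10 pixels = 1830196/6375 ≈ 287.0895686
V = pitch²·Σt = 1.68²·1830196/6375 = 810.282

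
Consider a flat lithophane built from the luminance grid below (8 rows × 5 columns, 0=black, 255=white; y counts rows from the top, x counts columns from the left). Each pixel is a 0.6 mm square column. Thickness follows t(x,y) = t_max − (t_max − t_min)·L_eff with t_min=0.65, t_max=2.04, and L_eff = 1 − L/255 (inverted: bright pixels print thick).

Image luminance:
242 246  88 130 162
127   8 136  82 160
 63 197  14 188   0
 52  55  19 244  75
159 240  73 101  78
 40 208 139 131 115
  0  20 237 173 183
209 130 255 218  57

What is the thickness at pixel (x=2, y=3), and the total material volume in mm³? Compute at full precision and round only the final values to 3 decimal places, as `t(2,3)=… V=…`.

t(2,3)=0.754 V=19.278

span = t_max - t_min = 2.04 - 0.65 = 1.390
L(2,3) = 19, L_eff = 1 - 19/255 = 0.925490 (inverted)
t(2,3) = 2.04 - 1.390·0.925490 = 0.754
Σt over all 8·5 pixels = 682753/12750 ≈ 53.5492549
V = pitch²·Σt = 0.6²·682753/12750 = 19.278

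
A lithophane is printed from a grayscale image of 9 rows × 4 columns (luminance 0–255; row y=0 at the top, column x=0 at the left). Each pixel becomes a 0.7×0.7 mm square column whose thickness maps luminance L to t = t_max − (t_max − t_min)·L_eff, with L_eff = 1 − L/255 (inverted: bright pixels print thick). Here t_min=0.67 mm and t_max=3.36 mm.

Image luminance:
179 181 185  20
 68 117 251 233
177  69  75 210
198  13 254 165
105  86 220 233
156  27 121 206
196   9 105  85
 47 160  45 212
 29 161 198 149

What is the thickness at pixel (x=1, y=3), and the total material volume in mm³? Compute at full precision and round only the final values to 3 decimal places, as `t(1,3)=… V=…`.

t(1,3)=0.807 V=37.380

span = t_max - t_min = 3.36 - 0.67 = 2.690
L(1,3) = 13, L_eff = 1 - 13/255 = 0.949020 (inverted)
t(1,3) = 3.36 - 2.690·0.949020 = 0.807
Σt over all 9·4 pixels = 389053/5100 ≈ 76.2849020
V = pitch²·Σt = 0.7²·389053/5100 = 37.380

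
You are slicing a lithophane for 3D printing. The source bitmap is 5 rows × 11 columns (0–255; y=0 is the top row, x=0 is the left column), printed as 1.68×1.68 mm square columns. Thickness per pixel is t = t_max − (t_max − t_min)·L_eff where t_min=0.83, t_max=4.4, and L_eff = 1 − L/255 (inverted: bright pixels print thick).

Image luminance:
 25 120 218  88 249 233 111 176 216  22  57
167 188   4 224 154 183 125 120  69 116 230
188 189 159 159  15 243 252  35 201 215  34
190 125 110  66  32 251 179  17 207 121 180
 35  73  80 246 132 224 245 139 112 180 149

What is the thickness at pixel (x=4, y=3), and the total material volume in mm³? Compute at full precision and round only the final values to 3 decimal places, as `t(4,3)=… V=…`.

span = t_max - t_min = 4.4 - 0.83 = 3.570
L(4,3) = 32, L_eff = 1 - 32/255 = 0.874510 (inverted)
t(4,3) = 4.4 - 3.570·0.874510 = 1.278
Σt over all 5·11 pixels = 155.942
V = pitch²·Σt = 1.68²·155.942 = 440.131

t(4,3)=1.278 V=440.131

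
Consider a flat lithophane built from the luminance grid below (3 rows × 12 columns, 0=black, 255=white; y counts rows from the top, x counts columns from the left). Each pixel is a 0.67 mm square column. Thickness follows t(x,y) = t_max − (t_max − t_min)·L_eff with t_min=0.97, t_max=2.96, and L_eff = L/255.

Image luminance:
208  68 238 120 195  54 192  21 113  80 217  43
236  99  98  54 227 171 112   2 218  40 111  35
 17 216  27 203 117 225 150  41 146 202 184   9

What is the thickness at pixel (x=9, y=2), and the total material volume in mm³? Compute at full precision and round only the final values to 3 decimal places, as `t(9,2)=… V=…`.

t(9,2)=1.384 V=32.109

span = t_max - t_min = 2.96 - 0.97 = 1.990
L(9,2) = 202, L_eff = 202/255 = 0.792157
t(9,2) = 2.96 - 1.990·0.792157 = 1.384
Σt over all 3·12 pixels = 1823969/25500 ≈ 71.5281961
V = pitch²·Σt = 0.67²·1823969/25500 = 32.109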